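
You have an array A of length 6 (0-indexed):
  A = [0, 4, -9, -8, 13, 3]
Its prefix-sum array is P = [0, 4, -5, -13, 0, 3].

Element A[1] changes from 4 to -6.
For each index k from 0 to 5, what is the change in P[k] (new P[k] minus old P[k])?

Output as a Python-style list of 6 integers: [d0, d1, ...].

Element change: A[1] 4 -> -6, delta = -10
For k < 1: P[k] unchanged, delta_P[k] = 0
For k >= 1: P[k] shifts by exactly -10
Delta array: [0, -10, -10, -10, -10, -10]

Answer: [0, -10, -10, -10, -10, -10]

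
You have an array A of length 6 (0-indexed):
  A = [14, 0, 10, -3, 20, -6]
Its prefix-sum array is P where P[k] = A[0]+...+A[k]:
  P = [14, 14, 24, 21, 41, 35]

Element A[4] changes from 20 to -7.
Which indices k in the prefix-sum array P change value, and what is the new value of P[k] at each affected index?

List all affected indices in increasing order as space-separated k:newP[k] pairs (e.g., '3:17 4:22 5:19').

Answer: 4:14 5:8

Derivation:
P[k] = A[0] + ... + A[k]
P[k] includes A[4] iff k >= 4
Affected indices: 4, 5, ..., 5; delta = -27
  P[4]: 41 + -27 = 14
  P[5]: 35 + -27 = 8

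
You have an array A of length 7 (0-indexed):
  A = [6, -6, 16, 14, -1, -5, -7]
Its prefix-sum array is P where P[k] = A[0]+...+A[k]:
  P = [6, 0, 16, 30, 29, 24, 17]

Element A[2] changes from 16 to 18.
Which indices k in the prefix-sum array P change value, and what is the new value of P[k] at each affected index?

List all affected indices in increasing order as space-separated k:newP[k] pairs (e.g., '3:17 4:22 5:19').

P[k] = A[0] + ... + A[k]
P[k] includes A[2] iff k >= 2
Affected indices: 2, 3, ..., 6; delta = 2
  P[2]: 16 + 2 = 18
  P[3]: 30 + 2 = 32
  P[4]: 29 + 2 = 31
  P[5]: 24 + 2 = 26
  P[6]: 17 + 2 = 19

Answer: 2:18 3:32 4:31 5:26 6:19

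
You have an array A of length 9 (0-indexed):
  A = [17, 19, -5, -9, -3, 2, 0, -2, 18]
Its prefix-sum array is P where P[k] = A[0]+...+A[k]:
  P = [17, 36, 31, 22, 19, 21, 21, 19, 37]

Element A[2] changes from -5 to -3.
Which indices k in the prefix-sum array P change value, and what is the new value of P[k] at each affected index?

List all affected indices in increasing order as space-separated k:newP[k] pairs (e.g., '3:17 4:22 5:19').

P[k] = A[0] + ... + A[k]
P[k] includes A[2] iff k >= 2
Affected indices: 2, 3, ..., 8; delta = 2
  P[2]: 31 + 2 = 33
  P[3]: 22 + 2 = 24
  P[4]: 19 + 2 = 21
  P[5]: 21 + 2 = 23
  P[6]: 21 + 2 = 23
  P[7]: 19 + 2 = 21
  P[8]: 37 + 2 = 39

Answer: 2:33 3:24 4:21 5:23 6:23 7:21 8:39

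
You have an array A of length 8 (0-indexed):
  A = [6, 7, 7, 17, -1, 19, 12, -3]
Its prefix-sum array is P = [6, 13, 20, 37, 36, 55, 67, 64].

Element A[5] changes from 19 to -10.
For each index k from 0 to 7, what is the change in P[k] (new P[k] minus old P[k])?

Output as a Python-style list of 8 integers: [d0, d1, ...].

Answer: [0, 0, 0, 0, 0, -29, -29, -29]

Derivation:
Element change: A[5] 19 -> -10, delta = -29
For k < 5: P[k] unchanged, delta_P[k] = 0
For k >= 5: P[k] shifts by exactly -29
Delta array: [0, 0, 0, 0, 0, -29, -29, -29]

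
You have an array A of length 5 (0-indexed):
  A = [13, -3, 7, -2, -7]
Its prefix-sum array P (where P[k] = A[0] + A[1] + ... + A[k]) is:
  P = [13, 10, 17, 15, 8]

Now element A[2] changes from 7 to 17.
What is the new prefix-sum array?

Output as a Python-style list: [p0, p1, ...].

Change: A[2] 7 -> 17, delta = 10
P[k] for k < 2: unchanged (A[2] not included)
P[k] for k >= 2: shift by delta = 10
  P[0] = 13 + 0 = 13
  P[1] = 10 + 0 = 10
  P[2] = 17 + 10 = 27
  P[3] = 15 + 10 = 25
  P[4] = 8 + 10 = 18

Answer: [13, 10, 27, 25, 18]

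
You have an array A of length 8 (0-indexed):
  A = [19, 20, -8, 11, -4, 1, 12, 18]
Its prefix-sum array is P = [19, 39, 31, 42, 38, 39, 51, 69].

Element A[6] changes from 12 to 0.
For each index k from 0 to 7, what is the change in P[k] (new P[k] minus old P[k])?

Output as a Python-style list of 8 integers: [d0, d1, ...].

Element change: A[6] 12 -> 0, delta = -12
For k < 6: P[k] unchanged, delta_P[k] = 0
For k >= 6: P[k] shifts by exactly -12
Delta array: [0, 0, 0, 0, 0, 0, -12, -12]

Answer: [0, 0, 0, 0, 0, 0, -12, -12]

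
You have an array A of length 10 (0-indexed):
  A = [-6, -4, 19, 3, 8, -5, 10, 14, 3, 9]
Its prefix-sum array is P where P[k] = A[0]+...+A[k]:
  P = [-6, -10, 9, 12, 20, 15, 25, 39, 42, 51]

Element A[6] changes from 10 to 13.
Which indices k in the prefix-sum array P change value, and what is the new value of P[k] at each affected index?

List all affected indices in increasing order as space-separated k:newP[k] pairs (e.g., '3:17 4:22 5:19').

Answer: 6:28 7:42 8:45 9:54

Derivation:
P[k] = A[0] + ... + A[k]
P[k] includes A[6] iff k >= 6
Affected indices: 6, 7, ..., 9; delta = 3
  P[6]: 25 + 3 = 28
  P[7]: 39 + 3 = 42
  P[8]: 42 + 3 = 45
  P[9]: 51 + 3 = 54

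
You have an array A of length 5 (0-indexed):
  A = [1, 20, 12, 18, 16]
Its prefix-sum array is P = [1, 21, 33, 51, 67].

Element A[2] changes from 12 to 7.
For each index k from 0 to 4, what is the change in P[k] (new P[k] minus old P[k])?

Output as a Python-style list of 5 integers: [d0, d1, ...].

Answer: [0, 0, -5, -5, -5]

Derivation:
Element change: A[2] 12 -> 7, delta = -5
For k < 2: P[k] unchanged, delta_P[k] = 0
For k >= 2: P[k] shifts by exactly -5
Delta array: [0, 0, -5, -5, -5]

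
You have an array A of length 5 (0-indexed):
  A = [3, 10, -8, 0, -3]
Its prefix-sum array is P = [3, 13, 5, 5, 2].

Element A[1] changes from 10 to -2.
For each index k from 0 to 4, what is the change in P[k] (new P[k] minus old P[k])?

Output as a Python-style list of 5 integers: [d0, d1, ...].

Element change: A[1] 10 -> -2, delta = -12
For k < 1: P[k] unchanged, delta_P[k] = 0
For k >= 1: P[k] shifts by exactly -12
Delta array: [0, -12, -12, -12, -12]

Answer: [0, -12, -12, -12, -12]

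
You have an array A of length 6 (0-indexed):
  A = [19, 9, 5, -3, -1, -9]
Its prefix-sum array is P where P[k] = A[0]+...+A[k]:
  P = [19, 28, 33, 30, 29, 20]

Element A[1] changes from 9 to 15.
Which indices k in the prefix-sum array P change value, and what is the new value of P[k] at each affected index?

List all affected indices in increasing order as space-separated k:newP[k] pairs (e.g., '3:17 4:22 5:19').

P[k] = A[0] + ... + A[k]
P[k] includes A[1] iff k >= 1
Affected indices: 1, 2, ..., 5; delta = 6
  P[1]: 28 + 6 = 34
  P[2]: 33 + 6 = 39
  P[3]: 30 + 6 = 36
  P[4]: 29 + 6 = 35
  P[5]: 20 + 6 = 26

Answer: 1:34 2:39 3:36 4:35 5:26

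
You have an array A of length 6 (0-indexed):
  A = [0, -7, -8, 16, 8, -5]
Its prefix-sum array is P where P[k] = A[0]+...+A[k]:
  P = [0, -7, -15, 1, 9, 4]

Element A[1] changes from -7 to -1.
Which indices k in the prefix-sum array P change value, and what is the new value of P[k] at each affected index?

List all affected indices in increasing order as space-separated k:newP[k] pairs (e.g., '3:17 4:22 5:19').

P[k] = A[0] + ... + A[k]
P[k] includes A[1] iff k >= 1
Affected indices: 1, 2, ..., 5; delta = 6
  P[1]: -7 + 6 = -1
  P[2]: -15 + 6 = -9
  P[3]: 1 + 6 = 7
  P[4]: 9 + 6 = 15
  P[5]: 4 + 6 = 10

Answer: 1:-1 2:-9 3:7 4:15 5:10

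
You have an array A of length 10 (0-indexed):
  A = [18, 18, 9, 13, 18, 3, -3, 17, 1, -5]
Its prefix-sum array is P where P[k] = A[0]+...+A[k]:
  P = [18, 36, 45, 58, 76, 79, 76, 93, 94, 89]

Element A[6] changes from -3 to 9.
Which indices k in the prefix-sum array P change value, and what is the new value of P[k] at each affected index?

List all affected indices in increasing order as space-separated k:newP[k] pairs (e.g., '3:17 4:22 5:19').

Answer: 6:88 7:105 8:106 9:101

Derivation:
P[k] = A[0] + ... + A[k]
P[k] includes A[6] iff k >= 6
Affected indices: 6, 7, ..., 9; delta = 12
  P[6]: 76 + 12 = 88
  P[7]: 93 + 12 = 105
  P[8]: 94 + 12 = 106
  P[9]: 89 + 12 = 101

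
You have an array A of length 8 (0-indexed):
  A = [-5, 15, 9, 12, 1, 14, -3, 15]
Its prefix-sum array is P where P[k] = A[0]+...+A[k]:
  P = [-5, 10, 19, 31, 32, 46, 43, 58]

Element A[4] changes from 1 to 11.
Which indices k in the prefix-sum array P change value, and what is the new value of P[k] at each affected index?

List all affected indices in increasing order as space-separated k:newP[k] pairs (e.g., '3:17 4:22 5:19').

Answer: 4:42 5:56 6:53 7:68

Derivation:
P[k] = A[0] + ... + A[k]
P[k] includes A[4] iff k >= 4
Affected indices: 4, 5, ..., 7; delta = 10
  P[4]: 32 + 10 = 42
  P[5]: 46 + 10 = 56
  P[6]: 43 + 10 = 53
  P[7]: 58 + 10 = 68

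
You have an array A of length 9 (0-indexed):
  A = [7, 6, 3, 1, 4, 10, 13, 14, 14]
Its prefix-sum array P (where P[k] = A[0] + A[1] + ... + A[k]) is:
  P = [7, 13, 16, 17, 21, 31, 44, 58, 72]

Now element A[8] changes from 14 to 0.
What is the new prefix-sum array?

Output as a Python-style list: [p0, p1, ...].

Change: A[8] 14 -> 0, delta = -14
P[k] for k < 8: unchanged (A[8] not included)
P[k] for k >= 8: shift by delta = -14
  P[0] = 7 + 0 = 7
  P[1] = 13 + 0 = 13
  P[2] = 16 + 0 = 16
  P[3] = 17 + 0 = 17
  P[4] = 21 + 0 = 21
  P[5] = 31 + 0 = 31
  P[6] = 44 + 0 = 44
  P[7] = 58 + 0 = 58
  P[8] = 72 + -14 = 58

Answer: [7, 13, 16, 17, 21, 31, 44, 58, 58]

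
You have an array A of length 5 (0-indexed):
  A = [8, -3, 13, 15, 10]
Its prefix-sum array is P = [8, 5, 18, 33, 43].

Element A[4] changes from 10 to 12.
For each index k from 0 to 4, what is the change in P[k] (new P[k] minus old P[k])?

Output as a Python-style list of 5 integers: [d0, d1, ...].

Element change: A[4] 10 -> 12, delta = 2
For k < 4: P[k] unchanged, delta_P[k] = 0
For k >= 4: P[k] shifts by exactly 2
Delta array: [0, 0, 0, 0, 2]

Answer: [0, 0, 0, 0, 2]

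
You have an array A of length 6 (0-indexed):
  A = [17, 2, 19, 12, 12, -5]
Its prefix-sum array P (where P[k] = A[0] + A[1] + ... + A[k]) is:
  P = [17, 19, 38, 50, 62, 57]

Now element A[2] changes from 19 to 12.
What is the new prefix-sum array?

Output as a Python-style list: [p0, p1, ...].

Answer: [17, 19, 31, 43, 55, 50]

Derivation:
Change: A[2] 19 -> 12, delta = -7
P[k] for k < 2: unchanged (A[2] not included)
P[k] for k >= 2: shift by delta = -7
  P[0] = 17 + 0 = 17
  P[1] = 19 + 0 = 19
  P[2] = 38 + -7 = 31
  P[3] = 50 + -7 = 43
  P[4] = 62 + -7 = 55
  P[5] = 57 + -7 = 50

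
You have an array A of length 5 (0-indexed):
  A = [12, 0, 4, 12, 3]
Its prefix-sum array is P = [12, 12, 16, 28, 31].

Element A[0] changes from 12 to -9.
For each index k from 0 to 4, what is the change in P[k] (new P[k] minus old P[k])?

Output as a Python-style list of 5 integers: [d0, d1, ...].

Element change: A[0] 12 -> -9, delta = -21
For k < 0: P[k] unchanged, delta_P[k] = 0
For k >= 0: P[k] shifts by exactly -21
Delta array: [-21, -21, -21, -21, -21]

Answer: [-21, -21, -21, -21, -21]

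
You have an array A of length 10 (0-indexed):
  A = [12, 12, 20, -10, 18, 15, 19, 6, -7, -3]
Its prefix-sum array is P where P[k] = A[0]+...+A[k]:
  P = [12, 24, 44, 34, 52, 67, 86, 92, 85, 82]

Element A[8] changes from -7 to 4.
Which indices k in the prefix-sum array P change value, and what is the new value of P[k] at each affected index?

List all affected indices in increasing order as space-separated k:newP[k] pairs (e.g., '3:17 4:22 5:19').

P[k] = A[0] + ... + A[k]
P[k] includes A[8] iff k >= 8
Affected indices: 8, 9, ..., 9; delta = 11
  P[8]: 85 + 11 = 96
  P[9]: 82 + 11 = 93

Answer: 8:96 9:93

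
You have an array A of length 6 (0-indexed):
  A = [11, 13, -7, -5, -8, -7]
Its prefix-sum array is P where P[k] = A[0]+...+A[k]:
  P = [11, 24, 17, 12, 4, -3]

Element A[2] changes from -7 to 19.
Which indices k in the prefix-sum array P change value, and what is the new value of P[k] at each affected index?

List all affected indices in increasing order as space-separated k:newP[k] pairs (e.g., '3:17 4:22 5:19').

P[k] = A[0] + ... + A[k]
P[k] includes A[2] iff k >= 2
Affected indices: 2, 3, ..., 5; delta = 26
  P[2]: 17 + 26 = 43
  P[3]: 12 + 26 = 38
  P[4]: 4 + 26 = 30
  P[5]: -3 + 26 = 23

Answer: 2:43 3:38 4:30 5:23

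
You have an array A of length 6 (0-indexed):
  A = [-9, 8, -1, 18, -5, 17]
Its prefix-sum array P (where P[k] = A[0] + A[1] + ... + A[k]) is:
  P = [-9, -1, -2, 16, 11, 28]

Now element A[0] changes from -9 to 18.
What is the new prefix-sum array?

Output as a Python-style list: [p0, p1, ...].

Change: A[0] -9 -> 18, delta = 27
P[k] for k < 0: unchanged (A[0] not included)
P[k] for k >= 0: shift by delta = 27
  P[0] = -9 + 27 = 18
  P[1] = -1 + 27 = 26
  P[2] = -2 + 27 = 25
  P[3] = 16 + 27 = 43
  P[4] = 11 + 27 = 38
  P[5] = 28 + 27 = 55

Answer: [18, 26, 25, 43, 38, 55]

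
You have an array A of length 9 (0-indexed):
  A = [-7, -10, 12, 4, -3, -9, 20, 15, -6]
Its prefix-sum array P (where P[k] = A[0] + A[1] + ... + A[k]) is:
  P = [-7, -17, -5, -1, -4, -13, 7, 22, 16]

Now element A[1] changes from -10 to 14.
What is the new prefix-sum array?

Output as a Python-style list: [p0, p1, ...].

Change: A[1] -10 -> 14, delta = 24
P[k] for k < 1: unchanged (A[1] not included)
P[k] for k >= 1: shift by delta = 24
  P[0] = -7 + 0 = -7
  P[1] = -17 + 24 = 7
  P[2] = -5 + 24 = 19
  P[3] = -1 + 24 = 23
  P[4] = -4 + 24 = 20
  P[5] = -13 + 24 = 11
  P[6] = 7 + 24 = 31
  P[7] = 22 + 24 = 46
  P[8] = 16 + 24 = 40

Answer: [-7, 7, 19, 23, 20, 11, 31, 46, 40]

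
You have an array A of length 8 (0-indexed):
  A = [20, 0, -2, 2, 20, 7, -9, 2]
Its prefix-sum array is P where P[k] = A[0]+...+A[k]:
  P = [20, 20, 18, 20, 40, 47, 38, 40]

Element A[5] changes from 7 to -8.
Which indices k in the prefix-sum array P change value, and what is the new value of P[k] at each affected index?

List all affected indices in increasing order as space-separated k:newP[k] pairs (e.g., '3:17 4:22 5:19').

Answer: 5:32 6:23 7:25

Derivation:
P[k] = A[0] + ... + A[k]
P[k] includes A[5] iff k >= 5
Affected indices: 5, 6, ..., 7; delta = -15
  P[5]: 47 + -15 = 32
  P[6]: 38 + -15 = 23
  P[7]: 40 + -15 = 25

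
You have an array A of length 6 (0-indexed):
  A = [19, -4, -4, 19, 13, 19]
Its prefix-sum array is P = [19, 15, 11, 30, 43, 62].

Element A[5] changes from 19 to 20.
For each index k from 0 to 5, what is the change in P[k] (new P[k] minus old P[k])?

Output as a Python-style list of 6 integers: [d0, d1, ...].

Element change: A[5] 19 -> 20, delta = 1
For k < 5: P[k] unchanged, delta_P[k] = 0
For k >= 5: P[k] shifts by exactly 1
Delta array: [0, 0, 0, 0, 0, 1]

Answer: [0, 0, 0, 0, 0, 1]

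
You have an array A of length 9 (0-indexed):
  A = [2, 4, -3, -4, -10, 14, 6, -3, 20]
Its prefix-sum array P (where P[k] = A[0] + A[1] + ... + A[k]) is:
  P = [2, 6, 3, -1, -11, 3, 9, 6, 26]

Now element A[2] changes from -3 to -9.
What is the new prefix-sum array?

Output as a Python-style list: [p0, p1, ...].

Change: A[2] -3 -> -9, delta = -6
P[k] for k < 2: unchanged (A[2] not included)
P[k] for k >= 2: shift by delta = -6
  P[0] = 2 + 0 = 2
  P[1] = 6 + 0 = 6
  P[2] = 3 + -6 = -3
  P[3] = -1 + -6 = -7
  P[4] = -11 + -6 = -17
  P[5] = 3 + -6 = -3
  P[6] = 9 + -6 = 3
  P[7] = 6 + -6 = 0
  P[8] = 26 + -6 = 20

Answer: [2, 6, -3, -7, -17, -3, 3, 0, 20]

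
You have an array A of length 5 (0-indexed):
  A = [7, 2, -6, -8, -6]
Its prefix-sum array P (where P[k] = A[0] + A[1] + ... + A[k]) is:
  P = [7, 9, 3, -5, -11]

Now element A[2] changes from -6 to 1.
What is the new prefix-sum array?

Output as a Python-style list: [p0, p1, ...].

Answer: [7, 9, 10, 2, -4]

Derivation:
Change: A[2] -6 -> 1, delta = 7
P[k] for k < 2: unchanged (A[2] not included)
P[k] for k >= 2: shift by delta = 7
  P[0] = 7 + 0 = 7
  P[1] = 9 + 0 = 9
  P[2] = 3 + 7 = 10
  P[3] = -5 + 7 = 2
  P[4] = -11 + 7 = -4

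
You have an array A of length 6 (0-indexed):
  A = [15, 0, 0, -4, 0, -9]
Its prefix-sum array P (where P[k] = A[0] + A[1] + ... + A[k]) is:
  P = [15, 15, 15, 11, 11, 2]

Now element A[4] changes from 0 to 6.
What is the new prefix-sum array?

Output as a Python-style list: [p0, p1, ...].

Change: A[4] 0 -> 6, delta = 6
P[k] for k < 4: unchanged (A[4] not included)
P[k] for k >= 4: shift by delta = 6
  P[0] = 15 + 0 = 15
  P[1] = 15 + 0 = 15
  P[2] = 15 + 0 = 15
  P[3] = 11 + 0 = 11
  P[4] = 11 + 6 = 17
  P[5] = 2 + 6 = 8

Answer: [15, 15, 15, 11, 17, 8]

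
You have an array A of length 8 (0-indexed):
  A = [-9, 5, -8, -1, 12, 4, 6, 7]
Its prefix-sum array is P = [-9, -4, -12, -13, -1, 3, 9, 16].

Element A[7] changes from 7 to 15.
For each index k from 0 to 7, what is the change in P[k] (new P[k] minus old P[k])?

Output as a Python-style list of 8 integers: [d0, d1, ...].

Answer: [0, 0, 0, 0, 0, 0, 0, 8]

Derivation:
Element change: A[7] 7 -> 15, delta = 8
For k < 7: P[k] unchanged, delta_P[k] = 0
For k >= 7: P[k] shifts by exactly 8
Delta array: [0, 0, 0, 0, 0, 0, 0, 8]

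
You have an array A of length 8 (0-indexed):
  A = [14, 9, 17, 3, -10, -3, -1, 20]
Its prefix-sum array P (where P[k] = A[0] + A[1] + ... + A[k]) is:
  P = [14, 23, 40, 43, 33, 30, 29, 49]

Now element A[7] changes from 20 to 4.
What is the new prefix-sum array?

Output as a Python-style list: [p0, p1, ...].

Answer: [14, 23, 40, 43, 33, 30, 29, 33]

Derivation:
Change: A[7] 20 -> 4, delta = -16
P[k] for k < 7: unchanged (A[7] not included)
P[k] for k >= 7: shift by delta = -16
  P[0] = 14 + 0 = 14
  P[1] = 23 + 0 = 23
  P[2] = 40 + 0 = 40
  P[3] = 43 + 0 = 43
  P[4] = 33 + 0 = 33
  P[5] = 30 + 0 = 30
  P[6] = 29 + 0 = 29
  P[7] = 49 + -16 = 33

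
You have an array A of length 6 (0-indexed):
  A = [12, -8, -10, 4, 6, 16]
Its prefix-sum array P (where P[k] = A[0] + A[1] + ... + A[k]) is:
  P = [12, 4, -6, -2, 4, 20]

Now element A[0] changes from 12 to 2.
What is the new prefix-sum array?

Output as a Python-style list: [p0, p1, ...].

Change: A[0] 12 -> 2, delta = -10
P[k] for k < 0: unchanged (A[0] not included)
P[k] for k >= 0: shift by delta = -10
  P[0] = 12 + -10 = 2
  P[1] = 4 + -10 = -6
  P[2] = -6 + -10 = -16
  P[3] = -2 + -10 = -12
  P[4] = 4 + -10 = -6
  P[5] = 20 + -10 = 10

Answer: [2, -6, -16, -12, -6, 10]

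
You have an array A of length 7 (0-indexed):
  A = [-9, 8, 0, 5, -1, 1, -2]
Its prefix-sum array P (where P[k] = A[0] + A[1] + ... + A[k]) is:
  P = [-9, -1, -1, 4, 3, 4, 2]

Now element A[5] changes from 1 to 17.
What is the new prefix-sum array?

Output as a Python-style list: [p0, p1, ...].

Change: A[5] 1 -> 17, delta = 16
P[k] for k < 5: unchanged (A[5] not included)
P[k] for k >= 5: shift by delta = 16
  P[0] = -9 + 0 = -9
  P[1] = -1 + 0 = -1
  P[2] = -1 + 0 = -1
  P[3] = 4 + 0 = 4
  P[4] = 3 + 0 = 3
  P[5] = 4 + 16 = 20
  P[6] = 2 + 16 = 18

Answer: [-9, -1, -1, 4, 3, 20, 18]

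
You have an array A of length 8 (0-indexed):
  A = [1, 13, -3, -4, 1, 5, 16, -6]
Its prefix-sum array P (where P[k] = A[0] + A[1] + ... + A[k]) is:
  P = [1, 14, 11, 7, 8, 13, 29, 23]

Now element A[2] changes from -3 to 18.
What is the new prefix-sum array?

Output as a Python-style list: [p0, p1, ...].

Change: A[2] -3 -> 18, delta = 21
P[k] for k < 2: unchanged (A[2] not included)
P[k] for k >= 2: shift by delta = 21
  P[0] = 1 + 0 = 1
  P[1] = 14 + 0 = 14
  P[2] = 11 + 21 = 32
  P[3] = 7 + 21 = 28
  P[4] = 8 + 21 = 29
  P[5] = 13 + 21 = 34
  P[6] = 29 + 21 = 50
  P[7] = 23 + 21 = 44

Answer: [1, 14, 32, 28, 29, 34, 50, 44]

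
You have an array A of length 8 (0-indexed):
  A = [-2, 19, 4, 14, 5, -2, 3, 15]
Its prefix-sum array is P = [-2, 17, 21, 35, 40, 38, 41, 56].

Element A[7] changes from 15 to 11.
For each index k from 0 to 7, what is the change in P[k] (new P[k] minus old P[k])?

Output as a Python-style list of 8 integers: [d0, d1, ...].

Answer: [0, 0, 0, 0, 0, 0, 0, -4]

Derivation:
Element change: A[7] 15 -> 11, delta = -4
For k < 7: P[k] unchanged, delta_P[k] = 0
For k >= 7: P[k] shifts by exactly -4
Delta array: [0, 0, 0, 0, 0, 0, 0, -4]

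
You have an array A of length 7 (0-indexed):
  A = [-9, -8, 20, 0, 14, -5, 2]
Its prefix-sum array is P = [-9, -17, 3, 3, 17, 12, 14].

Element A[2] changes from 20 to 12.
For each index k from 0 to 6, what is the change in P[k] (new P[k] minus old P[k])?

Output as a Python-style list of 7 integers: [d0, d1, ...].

Element change: A[2] 20 -> 12, delta = -8
For k < 2: P[k] unchanged, delta_P[k] = 0
For k >= 2: P[k] shifts by exactly -8
Delta array: [0, 0, -8, -8, -8, -8, -8]

Answer: [0, 0, -8, -8, -8, -8, -8]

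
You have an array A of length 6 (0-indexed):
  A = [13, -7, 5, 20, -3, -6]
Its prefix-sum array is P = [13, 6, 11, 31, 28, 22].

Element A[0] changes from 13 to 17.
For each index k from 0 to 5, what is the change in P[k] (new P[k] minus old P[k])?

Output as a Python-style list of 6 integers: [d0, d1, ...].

Answer: [4, 4, 4, 4, 4, 4]

Derivation:
Element change: A[0] 13 -> 17, delta = 4
For k < 0: P[k] unchanged, delta_P[k] = 0
For k >= 0: P[k] shifts by exactly 4
Delta array: [4, 4, 4, 4, 4, 4]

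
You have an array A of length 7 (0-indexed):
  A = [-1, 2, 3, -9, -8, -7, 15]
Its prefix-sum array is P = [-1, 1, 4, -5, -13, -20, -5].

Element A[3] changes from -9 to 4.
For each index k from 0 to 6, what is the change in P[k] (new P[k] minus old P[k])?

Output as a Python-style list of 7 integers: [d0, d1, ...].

Answer: [0, 0, 0, 13, 13, 13, 13]

Derivation:
Element change: A[3] -9 -> 4, delta = 13
For k < 3: P[k] unchanged, delta_P[k] = 0
For k >= 3: P[k] shifts by exactly 13
Delta array: [0, 0, 0, 13, 13, 13, 13]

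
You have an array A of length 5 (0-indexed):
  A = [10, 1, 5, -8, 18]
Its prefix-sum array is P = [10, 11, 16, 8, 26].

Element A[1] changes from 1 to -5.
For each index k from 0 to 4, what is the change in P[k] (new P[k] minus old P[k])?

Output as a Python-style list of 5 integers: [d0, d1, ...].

Element change: A[1] 1 -> -5, delta = -6
For k < 1: P[k] unchanged, delta_P[k] = 0
For k >= 1: P[k] shifts by exactly -6
Delta array: [0, -6, -6, -6, -6]

Answer: [0, -6, -6, -6, -6]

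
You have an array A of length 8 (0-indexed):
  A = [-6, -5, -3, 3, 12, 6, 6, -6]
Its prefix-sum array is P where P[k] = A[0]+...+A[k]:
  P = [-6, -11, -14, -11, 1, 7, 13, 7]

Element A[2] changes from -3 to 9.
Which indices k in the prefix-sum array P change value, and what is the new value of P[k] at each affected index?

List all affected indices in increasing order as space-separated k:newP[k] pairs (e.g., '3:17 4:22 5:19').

P[k] = A[0] + ... + A[k]
P[k] includes A[2] iff k >= 2
Affected indices: 2, 3, ..., 7; delta = 12
  P[2]: -14 + 12 = -2
  P[3]: -11 + 12 = 1
  P[4]: 1 + 12 = 13
  P[5]: 7 + 12 = 19
  P[6]: 13 + 12 = 25
  P[7]: 7 + 12 = 19

Answer: 2:-2 3:1 4:13 5:19 6:25 7:19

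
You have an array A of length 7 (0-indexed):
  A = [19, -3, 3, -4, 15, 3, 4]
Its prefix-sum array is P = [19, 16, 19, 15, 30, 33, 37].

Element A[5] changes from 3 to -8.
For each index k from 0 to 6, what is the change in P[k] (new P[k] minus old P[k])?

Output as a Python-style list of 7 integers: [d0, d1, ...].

Answer: [0, 0, 0, 0, 0, -11, -11]

Derivation:
Element change: A[5] 3 -> -8, delta = -11
For k < 5: P[k] unchanged, delta_P[k] = 0
For k >= 5: P[k] shifts by exactly -11
Delta array: [0, 0, 0, 0, 0, -11, -11]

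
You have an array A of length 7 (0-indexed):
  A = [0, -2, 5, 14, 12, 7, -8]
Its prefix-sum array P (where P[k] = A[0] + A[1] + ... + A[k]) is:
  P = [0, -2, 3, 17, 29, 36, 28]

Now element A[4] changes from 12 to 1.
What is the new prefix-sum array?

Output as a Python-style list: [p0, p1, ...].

Change: A[4] 12 -> 1, delta = -11
P[k] for k < 4: unchanged (A[4] not included)
P[k] for k >= 4: shift by delta = -11
  P[0] = 0 + 0 = 0
  P[1] = -2 + 0 = -2
  P[2] = 3 + 0 = 3
  P[3] = 17 + 0 = 17
  P[4] = 29 + -11 = 18
  P[5] = 36 + -11 = 25
  P[6] = 28 + -11 = 17

Answer: [0, -2, 3, 17, 18, 25, 17]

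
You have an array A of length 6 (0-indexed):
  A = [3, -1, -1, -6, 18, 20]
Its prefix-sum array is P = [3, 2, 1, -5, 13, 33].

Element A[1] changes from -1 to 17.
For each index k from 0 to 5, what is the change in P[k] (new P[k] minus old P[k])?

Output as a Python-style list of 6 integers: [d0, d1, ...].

Answer: [0, 18, 18, 18, 18, 18]

Derivation:
Element change: A[1] -1 -> 17, delta = 18
For k < 1: P[k] unchanged, delta_P[k] = 0
For k >= 1: P[k] shifts by exactly 18
Delta array: [0, 18, 18, 18, 18, 18]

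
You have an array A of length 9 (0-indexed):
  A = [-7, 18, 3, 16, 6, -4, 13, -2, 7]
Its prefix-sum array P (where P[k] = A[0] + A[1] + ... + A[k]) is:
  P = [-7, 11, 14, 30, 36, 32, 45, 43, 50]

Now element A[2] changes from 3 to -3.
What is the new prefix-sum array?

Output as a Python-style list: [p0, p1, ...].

Change: A[2] 3 -> -3, delta = -6
P[k] for k < 2: unchanged (A[2] not included)
P[k] for k >= 2: shift by delta = -6
  P[0] = -7 + 0 = -7
  P[1] = 11 + 0 = 11
  P[2] = 14 + -6 = 8
  P[3] = 30 + -6 = 24
  P[4] = 36 + -6 = 30
  P[5] = 32 + -6 = 26
  P[6] = 45 + -6 = 39
  P[7] = 43 + -6 = 37
  P[8] = 50 + -6 = 44

Answer: [-7, 11, 8, 24, 30, 26, 39, 37, 44]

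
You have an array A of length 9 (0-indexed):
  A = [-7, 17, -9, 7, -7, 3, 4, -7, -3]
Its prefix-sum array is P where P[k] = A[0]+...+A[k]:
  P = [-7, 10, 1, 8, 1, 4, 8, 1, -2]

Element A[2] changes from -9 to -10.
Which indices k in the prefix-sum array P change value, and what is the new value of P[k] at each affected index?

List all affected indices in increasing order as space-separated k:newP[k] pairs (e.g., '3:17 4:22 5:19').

P[k] = A[0] + ... + A[k]
P[k] includes A[2] iff k >= 2
Affected indices: 2, 3, ..., 8; delta = -1
  P[2]: 1 + -1 = 0
  P[3]: 8 + -1 = 7
  P[4]: 1 + -1 = 0
  P[5]: 4 + -1 = 3
  P[6]: 8 + -1 = 7
  P[7]: 1 + -1 = 0
  P[8]: -2 + -1 = -3

Answer: 2:0 3:7 4:0 5:3 6:7 7:0 8:-3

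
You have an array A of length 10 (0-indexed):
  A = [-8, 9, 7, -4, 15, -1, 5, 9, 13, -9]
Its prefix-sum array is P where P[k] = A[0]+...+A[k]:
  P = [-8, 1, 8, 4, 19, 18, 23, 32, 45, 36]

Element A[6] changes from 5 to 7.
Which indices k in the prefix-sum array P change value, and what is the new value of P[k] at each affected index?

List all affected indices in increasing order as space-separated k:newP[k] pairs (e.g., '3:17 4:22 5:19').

P[k] = A[0] + ... + A[k]
P[k] includes A[6] iff k >= 6
Affected indices: 6, 7, ..., 9; delta = 2
  P[6]: 23 + 2 = 25
  P[7]: 32 + 2 = 34
  P[8]: 45 + 2 = 47
  P[9]: 36 + 2 = 38

Answer: 6:25 7:34 8:47 9:38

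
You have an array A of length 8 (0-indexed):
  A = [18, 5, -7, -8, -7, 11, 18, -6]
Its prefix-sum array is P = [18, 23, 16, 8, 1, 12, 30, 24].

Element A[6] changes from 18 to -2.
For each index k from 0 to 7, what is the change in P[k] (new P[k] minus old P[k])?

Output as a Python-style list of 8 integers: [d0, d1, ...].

Element change: A[6] 18 -> -2, delta = -20
For k < 6: P[k] unchanged, delta_P[k] = 0
For k >= 6: P[k] shifts by exactly -20
Delta array: [0, 0, 0, 0, 0, 0, -20, -20]

Answer: [0, 0, 0, 0, 0, 0, -20, -20]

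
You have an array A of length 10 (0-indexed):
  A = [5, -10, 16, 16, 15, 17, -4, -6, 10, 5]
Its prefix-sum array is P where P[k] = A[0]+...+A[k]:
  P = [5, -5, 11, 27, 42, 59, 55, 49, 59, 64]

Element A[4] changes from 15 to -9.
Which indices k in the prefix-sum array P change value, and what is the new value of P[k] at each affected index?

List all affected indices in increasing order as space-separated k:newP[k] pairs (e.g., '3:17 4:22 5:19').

Answer: 4:18 5:35 6:31 7:25 8:35 9:40

Derivation:
P[k] = A[0] + ... + A[k]
P[k] includes A[4] iff k >= 4
Affected indices: 4, 5, ..., 9; delta = -24
  P[4]: 42 + -24 = 18
  P[5]: 59 + -24 = 35
  P[6]: 55 + -24 = 31
  P[7]: 49 + -24 = 25
  P[8]: 59 + -24 = 35
  P[9]: 64 + -24 = 40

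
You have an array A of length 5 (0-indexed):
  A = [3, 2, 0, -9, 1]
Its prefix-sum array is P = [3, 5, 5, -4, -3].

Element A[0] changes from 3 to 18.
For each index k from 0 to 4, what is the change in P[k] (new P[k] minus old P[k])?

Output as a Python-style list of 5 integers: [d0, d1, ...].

Element change: A[0] 3 -> 18, delta = 15
For k < 0: P[k] unchanged, delta_P[k] = 0
For k >= 0: P[k] shifts by exactly 15
Delta array: [15, 15, 15, 15, 15]

Answer: [15, 15, 15, 15, 15]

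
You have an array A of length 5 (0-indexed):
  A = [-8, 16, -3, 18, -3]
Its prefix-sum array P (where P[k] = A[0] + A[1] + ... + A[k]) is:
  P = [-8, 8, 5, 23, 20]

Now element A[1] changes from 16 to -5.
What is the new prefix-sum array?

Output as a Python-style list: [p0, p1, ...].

Answer: [-8, -13, -16, 2, -1]

Derivation:
Change: A[1] 16 -> -5, delta = -21
P[k] for k < 1: unchanged (A[1] not included)
P[k] for k >= 1: shift by delta = -21
  P[0] = -8 + 0 = -8
  P[1] = 8 + -21 = -13
  P[2] = 5 + -21 = -16
  P[3] = 23 + -21 = 2
  P[4] = 20 + -21 = -1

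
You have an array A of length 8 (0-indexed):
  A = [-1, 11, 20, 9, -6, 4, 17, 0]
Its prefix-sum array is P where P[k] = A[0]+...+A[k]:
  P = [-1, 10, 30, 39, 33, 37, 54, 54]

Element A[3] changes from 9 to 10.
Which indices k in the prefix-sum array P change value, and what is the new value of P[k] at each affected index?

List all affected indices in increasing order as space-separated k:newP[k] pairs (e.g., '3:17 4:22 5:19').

Answer: 3:40 4:34 5:38 6:55 7:55

Derivation:
P[k] = A[0] + ... + A[k]
P[k] includes A[3] iff k >= 3
Affected indices: 3, 4, ..., 7; delta = 1
  P[3]: 39 + 1 = 40
  P[4]: 33 + 1 = 34
  P[5]: 37 + 1 = 38
  P[6]: 54 + 1 = 55
  P[7]: 54 + 1 = 55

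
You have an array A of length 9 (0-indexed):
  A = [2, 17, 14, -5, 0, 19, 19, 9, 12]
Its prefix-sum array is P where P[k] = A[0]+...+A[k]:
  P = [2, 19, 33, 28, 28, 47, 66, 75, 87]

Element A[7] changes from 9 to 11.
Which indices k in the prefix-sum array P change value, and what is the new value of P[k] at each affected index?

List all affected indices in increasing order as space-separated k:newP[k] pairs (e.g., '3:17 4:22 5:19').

P[k] = A[0] + ... + A[k]
P[k] includes A[7] iff k >= 7
Affected indices: 7, 8, ..., 8; delta = 2
  P[7]: 75 + 2 = 77
  P[8]: 87 + 2 = 89

Answer: 7:77 8:89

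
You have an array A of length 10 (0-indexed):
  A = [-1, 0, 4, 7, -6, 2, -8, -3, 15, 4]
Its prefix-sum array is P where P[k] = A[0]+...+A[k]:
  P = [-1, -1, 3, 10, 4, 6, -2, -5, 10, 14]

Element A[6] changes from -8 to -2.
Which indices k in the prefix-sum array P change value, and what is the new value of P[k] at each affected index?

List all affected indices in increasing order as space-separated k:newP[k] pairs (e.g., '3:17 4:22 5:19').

Answer: 6:4 7:1 8:16 9:20

Derivation:
P[k] = A[0] + ... + A[k]
P[k] includes A[6] iff k >= 6
Affected indices: 6, 7, ..., 9; delta = 6
  P[6]: -2 + 6 = 4
  P[7]: -5 + 6 = 1
  P[8]: 10 + 6 = 16
  P[9]: 14 + 6 = 20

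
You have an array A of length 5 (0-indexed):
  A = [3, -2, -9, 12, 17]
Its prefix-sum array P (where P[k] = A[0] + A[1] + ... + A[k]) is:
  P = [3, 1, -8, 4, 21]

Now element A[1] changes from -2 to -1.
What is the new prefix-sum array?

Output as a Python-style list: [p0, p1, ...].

Change: A[1] -2 -> -1, delta = 1
P[k] for k < 1: unchanged (A[1] not included)
P[k] for k >= 1: shift by delta = 1
  P[0] = 3 + 0 = 3
  P[1] = 1 + 1 = 2
  P[2] = -8 + 1 = -7
  P[3] = 4 + 1 = 5
  P[4] = 21 + 1 = 22

Answer: [3, 2, -7, 5, 22]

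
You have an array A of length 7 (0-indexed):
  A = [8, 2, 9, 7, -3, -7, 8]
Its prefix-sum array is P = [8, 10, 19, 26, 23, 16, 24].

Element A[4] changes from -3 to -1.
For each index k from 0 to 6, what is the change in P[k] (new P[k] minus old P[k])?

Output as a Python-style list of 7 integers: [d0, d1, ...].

Answer: [0, 0, 0, 0, 2, 2, 2]

Derivation:
Element change: A[4] -3 -> -1, delta = 2
For k < 4: P[k] unchanged, delta_P[k] = 0
For k >= 4: P[k] shifts by exactly 2
Delta array: [0, 0, 0, 0, 2, 2, 2]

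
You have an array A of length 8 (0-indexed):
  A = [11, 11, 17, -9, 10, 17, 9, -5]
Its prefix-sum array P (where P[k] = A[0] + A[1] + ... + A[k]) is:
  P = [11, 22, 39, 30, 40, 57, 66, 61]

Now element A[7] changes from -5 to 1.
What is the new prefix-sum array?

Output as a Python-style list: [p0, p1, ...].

Answer: [11, 22, 39, 30, 40, 57, 66, 67]

Derivation:
Change: A[7] -5 -> 1, delta = 6
P[k] for k < 7: unchanged (A[7] not included)
P[k] for k >= 7: shift by delta = 6
  P[0] = 11 + 0 = 11
  P[1] = 22 + 0 = 22
  P[2] = 39 + 0 = 39
  P[3] = 30 + 0 = 30
  P[4] = 40 + 0 = 40
  P[5] = 57 + 0 = 57
  P[6] = 66 + 0 = 66
  P[7] = 61 + 6 = 67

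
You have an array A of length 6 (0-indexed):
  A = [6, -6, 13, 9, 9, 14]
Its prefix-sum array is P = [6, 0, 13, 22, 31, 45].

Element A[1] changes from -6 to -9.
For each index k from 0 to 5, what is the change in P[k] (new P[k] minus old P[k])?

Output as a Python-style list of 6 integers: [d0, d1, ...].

Answer: [0, -3, -3, -3, -3, -3]

Derivation:
Element change: A[1] -6 -> -9, delta = -3
For k < 1: P[k] unchanged, delta_P[k] = 0
For k >= 1: P[k] shifts by exactly -3
Delta array: [0, -3, -3, -3, -3, -3]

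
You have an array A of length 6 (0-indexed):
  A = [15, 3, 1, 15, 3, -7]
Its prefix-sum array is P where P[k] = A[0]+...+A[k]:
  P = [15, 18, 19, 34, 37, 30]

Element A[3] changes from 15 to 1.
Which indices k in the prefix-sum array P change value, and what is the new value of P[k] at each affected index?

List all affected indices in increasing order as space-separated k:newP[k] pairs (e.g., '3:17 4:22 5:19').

Answer: 3:20 4:23 5:16

Derivation:
P[k] = A[0] + ... + A[k]
P[k] includes A[3] iff k >= 3
Affected indices: 3, 4, ..., 5; delta = -14
  P[3]: 34 + -14 = 20
  P[4]: 37 + -14 = 23
  P[5]: 30 + -14 = 16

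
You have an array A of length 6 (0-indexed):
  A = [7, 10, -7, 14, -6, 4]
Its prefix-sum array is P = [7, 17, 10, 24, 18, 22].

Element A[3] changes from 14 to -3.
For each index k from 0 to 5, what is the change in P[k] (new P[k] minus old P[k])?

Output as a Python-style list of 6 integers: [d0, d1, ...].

Element change: A[3] 14 -> -3, delta = -17
For k < 3: P[k] unchanged, delta_P[k] = 0
For k >= 3: P[k] shifts by exactly -17
Delta array: [0, 0, 0, -17, -17, -17]

Answer: [0, 0, 0, -17, -17, -17]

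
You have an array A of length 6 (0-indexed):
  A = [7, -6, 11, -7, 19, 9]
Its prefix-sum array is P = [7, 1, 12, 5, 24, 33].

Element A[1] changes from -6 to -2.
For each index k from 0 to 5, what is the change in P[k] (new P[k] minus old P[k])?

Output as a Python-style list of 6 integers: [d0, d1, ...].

Answer: [0, 4, 4, 4, 4, 4]

Derivation:
Element change: A[1] -6 -> -2, delta = 4
For k < 1: P[k] unchanged, delta_P[k] = 0
For k >= 1: P[k] shifts by exactly 4
Delta array: [0, 4, 4, 4, 4, 4]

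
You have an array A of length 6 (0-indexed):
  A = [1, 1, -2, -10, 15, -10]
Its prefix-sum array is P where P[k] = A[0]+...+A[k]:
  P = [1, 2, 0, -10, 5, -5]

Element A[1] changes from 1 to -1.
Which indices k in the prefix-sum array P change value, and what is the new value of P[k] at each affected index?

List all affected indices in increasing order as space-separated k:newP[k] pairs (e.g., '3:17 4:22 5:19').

Answer: 1:0 2:-2 3:-12 4:3 5:-7

Derivation:
P[k] = A[0] + ... + A[k]
P[k] includes A[1] iff k >= 1
Affected indices: 1, 2, ..., 5; delta = -2
  P[1]: 2 + -2 = 0
  P[2]: 0 + -2 = -2
  P[3]: -10 + -2 = -12
  P[4]: 5 + -2 = 3
  P[5]: -5 + -2 = -7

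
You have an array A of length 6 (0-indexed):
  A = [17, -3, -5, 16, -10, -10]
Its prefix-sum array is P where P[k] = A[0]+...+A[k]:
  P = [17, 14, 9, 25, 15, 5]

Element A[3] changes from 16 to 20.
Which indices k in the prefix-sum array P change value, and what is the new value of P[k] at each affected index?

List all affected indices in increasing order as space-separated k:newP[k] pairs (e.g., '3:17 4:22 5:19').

Answer: 3:29 4:19 5:9

Derivation:
P[k] = A[0] + ... + A[k]
P[k] includes A[3] iff k >= 3
Affected indices: 3, 4, ..., 5; delta = 4
  P[3]: 25 + 4 = 29
  P[4]: 15 + 4 = 19
  P[5]: 5 + 4 = 9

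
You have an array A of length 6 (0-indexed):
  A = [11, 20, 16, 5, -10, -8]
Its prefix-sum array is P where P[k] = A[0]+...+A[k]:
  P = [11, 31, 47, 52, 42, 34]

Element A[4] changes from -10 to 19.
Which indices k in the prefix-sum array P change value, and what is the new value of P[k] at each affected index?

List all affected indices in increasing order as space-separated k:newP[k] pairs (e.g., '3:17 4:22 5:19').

Answer: 4:71 5:63

Derivation:
P[k] = A[0] + ... + A[k]
P[k] includes A[4] iff k >= 4
Affected indices: 4, 5, ..., 5; delta = 29
  P[4]: 42 + 29 = 71
  P[5]: 34 + 29 = 63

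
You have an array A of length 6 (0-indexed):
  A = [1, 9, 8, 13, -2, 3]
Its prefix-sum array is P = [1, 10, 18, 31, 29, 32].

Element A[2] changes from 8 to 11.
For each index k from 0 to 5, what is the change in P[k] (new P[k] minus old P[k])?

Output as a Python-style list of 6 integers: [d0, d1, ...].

Answer: [0, 0, 3, 3, 3, 3]

Derivation:
Element change: A[2] 8 -> 11, delta = 3
For k < 2: P[k] unchanged, delta_P[k] = 0
For k >= 2: P[k] shifts by exactly 3
Delta array: [0, 0, 3, 3, 3, 3]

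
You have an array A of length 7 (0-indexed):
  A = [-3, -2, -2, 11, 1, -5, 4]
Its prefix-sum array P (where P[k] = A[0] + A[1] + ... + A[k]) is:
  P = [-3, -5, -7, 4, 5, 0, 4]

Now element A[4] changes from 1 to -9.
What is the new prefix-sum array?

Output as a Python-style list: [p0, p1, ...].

Change: A[4] 1 -> -9, delta = -10
P[k] for k < 4: unchanged (A[4] not included)
P[k] for k >= 4: shift by delta = -10
  P[0] = -3 + 0 = -3
  P[1] = -5 + 0 = -5
  P[2] = -7 + 0 = -7
  P[3] = 4 + 0 = 4
  P[4] = 5 + -10 = -5
  P[5] = 0 + -10 = -10
  P[6] = 4 + -10 = -6

Answer: [-3, -5, -7, 4, -5, -10, -6]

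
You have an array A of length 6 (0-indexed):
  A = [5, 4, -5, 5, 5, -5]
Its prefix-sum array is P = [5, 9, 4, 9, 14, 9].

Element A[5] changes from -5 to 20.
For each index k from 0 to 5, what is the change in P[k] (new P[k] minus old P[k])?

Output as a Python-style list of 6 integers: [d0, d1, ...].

Element change: A[5] -5 -> 20, delta = 25
For k < 5: P[k] unchanged, delta_P[k] = 0
For k >= 5: P[k] shifts by exactly 25
Delta array: [0, 0, 0, 0, 0, 25]

Answer: [0, 0, 0, 0, 0, 25]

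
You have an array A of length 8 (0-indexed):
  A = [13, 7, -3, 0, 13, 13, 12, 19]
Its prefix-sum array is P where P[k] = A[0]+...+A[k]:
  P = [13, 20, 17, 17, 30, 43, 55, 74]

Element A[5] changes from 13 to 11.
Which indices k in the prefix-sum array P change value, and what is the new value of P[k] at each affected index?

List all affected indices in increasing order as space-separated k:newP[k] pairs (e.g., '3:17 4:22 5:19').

P[k] = A[0] + ... + A[k]
P[k] includes A[5] iff k >= 5
Affected indices: 5, 6, ..., 7; delta = -2
  P[5]: 43 + -2 = 41
  P[6]: 55 + -2 = 53
  P[7]: 74 + -2 = 72

Answer: 5:41 6:53 7:72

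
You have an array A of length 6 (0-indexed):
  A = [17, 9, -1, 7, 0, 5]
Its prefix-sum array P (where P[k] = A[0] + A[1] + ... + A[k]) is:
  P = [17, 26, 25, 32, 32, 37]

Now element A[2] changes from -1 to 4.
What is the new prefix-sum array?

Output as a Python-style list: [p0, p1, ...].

Change: A[2] -1 -> 4, delta = 5
P[k] for k < 2: unchanged (A[2] not included)
P[k] for k >= 2: shift by delta = 5
  P[0] = 17 + 0 = 17
  P[1] = 26 + 0 = 26
  P[2] = 25 + 5 = 30
  P[3] = 32 + 5 = 37
  P[4] = 32 + 5 = 37
  P[5] = 37 + 5 = 42

Answer: [17, 26, 30, 37, 37, 42]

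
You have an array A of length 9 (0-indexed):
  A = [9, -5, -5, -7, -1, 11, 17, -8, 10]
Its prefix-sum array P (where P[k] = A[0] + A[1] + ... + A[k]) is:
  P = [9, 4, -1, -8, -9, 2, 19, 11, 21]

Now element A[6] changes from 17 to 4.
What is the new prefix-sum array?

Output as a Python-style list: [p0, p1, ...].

Answer: [9, 4, -1, -8, -9, 2, 6, -2, 8]

Derivation:
Change: A[6] 17 -> 4, delta = -13
P[k] for k < 6: unchanged (A[6] not included)
P[k] for k >= 6: shift by delta = -13
  P[0] = 9 + 0 = 9
  P[1] = 4 + 0 = 4
  P[2] = -1 + 0 = -1
  P[3] = -8 + 0 = -8
  P[4] = -9 + 0 = -9
  P[5] = 2 + 0 = 2
  P[6] = 19 + -13 = 6
  P[7] = 11 + -13 = -2
  P[8] = 21 + -13 = 8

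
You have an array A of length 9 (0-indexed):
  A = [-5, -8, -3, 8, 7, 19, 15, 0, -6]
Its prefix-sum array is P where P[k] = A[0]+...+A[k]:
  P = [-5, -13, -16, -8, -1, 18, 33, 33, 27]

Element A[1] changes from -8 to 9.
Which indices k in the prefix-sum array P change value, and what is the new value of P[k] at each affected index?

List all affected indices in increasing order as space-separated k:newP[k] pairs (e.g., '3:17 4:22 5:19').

P[k] = A[0] + ... + A[k]
P[k] includes A[1] iff k >= 1
Affected indices: 1, 2, ..., 8; delta = 17
  P[1]: -13 + 17 = 4
  P[2]: -16 + 17 = 1
  P[3]: -8 + 17 = 9
  P[4]: -1 + 17 = 16
  P[5]: 18 + 17 = 35
  P[6]: 33 + 17 = 50
  P[7]: 33 + 17 = 50
  P[8]: 27 + 17 = 44

Answer: 1:4 2:1 3:9 4:16 5:35 6:50 7:50 8:44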